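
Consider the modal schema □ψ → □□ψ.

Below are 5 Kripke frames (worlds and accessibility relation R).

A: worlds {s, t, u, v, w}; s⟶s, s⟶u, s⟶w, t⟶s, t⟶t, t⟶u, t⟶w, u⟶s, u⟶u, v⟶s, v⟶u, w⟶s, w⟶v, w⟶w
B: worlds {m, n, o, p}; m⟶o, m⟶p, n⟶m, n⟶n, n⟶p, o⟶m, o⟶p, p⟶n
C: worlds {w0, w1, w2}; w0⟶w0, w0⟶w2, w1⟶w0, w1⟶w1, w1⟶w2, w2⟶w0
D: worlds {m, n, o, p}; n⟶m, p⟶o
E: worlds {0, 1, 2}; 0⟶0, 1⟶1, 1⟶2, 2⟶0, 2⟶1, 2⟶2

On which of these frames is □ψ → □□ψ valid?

This is the axiom for transitivity; its first-order frame correspondent is ∀x ∀y ∀z (Rxy ∧ Ryz → Rxz).
A: fails — Rus and Rsw but not Ruw.
B: fails — Rom and Rmo but not Roo.
C: fails — Rw2w0 and Rw0w2 but not Rw2w2.
D: holds.
E: fails — R12 and R20 but not R10.

D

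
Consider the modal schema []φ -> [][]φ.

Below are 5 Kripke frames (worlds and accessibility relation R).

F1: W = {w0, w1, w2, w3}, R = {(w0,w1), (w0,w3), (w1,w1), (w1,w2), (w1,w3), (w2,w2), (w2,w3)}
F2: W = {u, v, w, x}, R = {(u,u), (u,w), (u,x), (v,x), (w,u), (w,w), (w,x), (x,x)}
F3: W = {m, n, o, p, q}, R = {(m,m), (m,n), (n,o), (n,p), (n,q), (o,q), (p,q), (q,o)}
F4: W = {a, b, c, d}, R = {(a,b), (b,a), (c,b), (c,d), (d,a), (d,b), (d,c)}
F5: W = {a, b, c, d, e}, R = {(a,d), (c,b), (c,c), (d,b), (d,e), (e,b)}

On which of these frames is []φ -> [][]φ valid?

F2

Frame correspondent (Sahlqvist): forall x forall y forall z (Rxy & Ryz -> Rxz) — i.e. transitivity.
F1: fails — Rw0w1 and Rw1w2 but not Rw0w2.
F2: condition met.
F3: fails — Roq and Rqo but not Roo.
F4: fails — Rcd and Rdc but not Rcc.
F5: fails — Rad and Rdb but not Rab.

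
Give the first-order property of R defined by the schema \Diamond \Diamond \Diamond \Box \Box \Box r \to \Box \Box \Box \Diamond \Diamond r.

\forall x \forall y \forall z ((x R^3 y \wedge x R^3 z) \to \exists w (y R^3 w \wedge z R^2 w))

This is a Sahlqvist (Geach-type) schema ◇^3□^3r → □^3◇^2r.
Minimal-valuation argument: fix x; take any y with xR^3y and any z with xR^3z. Set V(r) to the set of worlds R-reachable from y in exactly 3 steps. Then □^3r holds at y, so the antecedent holds at x; validity forces ◇^2r at z, giving a w with zR^2w and yR^3w.
First-order correspondent: \forall x \forall y \forall z ((x R^3 y \wedge x R^3 z) \to \exists w (y R^3 w \wedge z R^2 w)).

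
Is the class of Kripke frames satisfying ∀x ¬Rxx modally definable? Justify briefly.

No — not modally definable

Any modally definable frame class is closed under surjective bounded morphisms.
The 4-cycle (worlds a,b,c,d with a→b→c→d→a) is irreflexive, and the map sending every world to a single reflexive point • is a surjective bounded morphism (forth: every edge maps to (•,•); back: every world has a successor). So any modal formula valid on the 4-cycle is also valid on the reflexive point, which is not irreflexive.
So the class is not modally definable.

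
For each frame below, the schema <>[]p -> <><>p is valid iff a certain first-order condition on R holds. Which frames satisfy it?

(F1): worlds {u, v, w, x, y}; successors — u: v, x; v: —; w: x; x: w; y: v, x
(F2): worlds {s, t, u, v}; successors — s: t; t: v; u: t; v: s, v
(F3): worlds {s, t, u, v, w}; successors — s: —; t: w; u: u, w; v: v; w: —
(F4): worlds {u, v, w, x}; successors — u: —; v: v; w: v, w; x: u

(F2)

Frame correspondent (Sahlqvist): forall x forall y (xRy -> exists w (yRw & x R^2 w)) — i.e. a generalized confluence (Geach) condition.
(F1): fails — uRv but no t with vRt and uR²t.
(F2): condition met.
(F3): fails — tRw but no w* with wRw* and tR²w*.
(F4): fails — xRu but no t with uRt and xR²t.
Valid on: (F2).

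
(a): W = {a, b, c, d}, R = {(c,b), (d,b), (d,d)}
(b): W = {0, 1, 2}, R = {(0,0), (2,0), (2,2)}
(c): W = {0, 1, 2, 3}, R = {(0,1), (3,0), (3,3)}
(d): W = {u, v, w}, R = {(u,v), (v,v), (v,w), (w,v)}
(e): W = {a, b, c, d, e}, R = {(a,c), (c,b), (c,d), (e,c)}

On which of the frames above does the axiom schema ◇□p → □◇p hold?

(b), (d)

The schema corresponds to convergence: ∀x ∀y ∀z (Rxy ∧ Rxz → ∃w (Ryw ∧ Rzw)).
(a): fails — Rcb and Rcb but b and b have no common successor.
(b): condition met.
(c): fails — R01 and R01 but 1 and 1 have no common successor.
(d): condition met.
(e): fails — Rcb and Rcb but b and b have no common successor.
Valid on: (b), (d).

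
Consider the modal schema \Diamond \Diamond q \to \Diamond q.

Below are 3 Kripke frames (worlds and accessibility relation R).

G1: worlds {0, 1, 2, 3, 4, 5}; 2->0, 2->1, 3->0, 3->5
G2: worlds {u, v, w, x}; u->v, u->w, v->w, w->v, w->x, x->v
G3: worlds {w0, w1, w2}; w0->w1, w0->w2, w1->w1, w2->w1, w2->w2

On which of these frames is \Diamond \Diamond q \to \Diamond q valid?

G1, G3

The schema corresponds to transitivity: \forall x \forall y \forall z (Rxy \wedge Ryz \to Rxz).
G1: condition met.
G2: fails — Ruw and Rwx but not Rux.
G3: condition met.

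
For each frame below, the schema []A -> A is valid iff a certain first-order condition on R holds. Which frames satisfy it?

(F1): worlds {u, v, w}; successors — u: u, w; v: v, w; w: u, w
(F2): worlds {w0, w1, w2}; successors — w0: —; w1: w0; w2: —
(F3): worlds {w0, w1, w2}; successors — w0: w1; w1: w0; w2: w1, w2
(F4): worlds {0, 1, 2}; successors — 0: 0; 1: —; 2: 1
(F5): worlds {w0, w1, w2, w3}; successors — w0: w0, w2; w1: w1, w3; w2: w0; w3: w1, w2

(F1)

This is the axiom for reflexivity; its first-order frame correspondent is forall x Rxx.
(F1): holds.
(F2): fails — world w0 does not see itself.
(F3): fails — world w0 does not see itself.
(F4): fails — world 1 does not see itself.
(F5): fails — world w2 does not see itself.
Valid on: (F1).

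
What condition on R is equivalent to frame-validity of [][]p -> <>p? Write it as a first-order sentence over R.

This is a Sahlqvist (Geach-type) schema ◇^0□^2p → □^0◇^1p.
Minimal-valuation argument: fix x; take any y with xR^0y and any z with xR^0z. Set V(p) to the set of worlds R-reachable from y in exactly 2 steps. Then □^2p holds at y, so the antecedent holds at x; validity forces ◇^1p at z, giving a w with zR^1w and yR^2w.
First-order correspondent: forall x exists w (x R^2 w & xRw).

forall x exists w (x R^2 w & xRw)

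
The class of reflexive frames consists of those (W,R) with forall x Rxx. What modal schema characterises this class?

□q → q

This is reflexivity; the standard corresponding axiom is T: □q → q.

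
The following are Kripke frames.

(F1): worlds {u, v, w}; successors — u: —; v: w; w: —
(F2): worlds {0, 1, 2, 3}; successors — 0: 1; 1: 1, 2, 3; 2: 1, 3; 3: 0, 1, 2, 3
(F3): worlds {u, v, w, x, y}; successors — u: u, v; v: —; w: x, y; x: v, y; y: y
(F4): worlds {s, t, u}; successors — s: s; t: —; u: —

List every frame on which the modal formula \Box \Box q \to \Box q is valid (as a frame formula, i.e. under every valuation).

Frame correspondent (Sahlqvist): \forall x \forall y (Rxy \to \exists z (Rxz \wedge Rzy)) — i.e. density.
(F1): fails — Rvw but no z with Rvz and Rzw.
(F2): ✓.
(F3): fails — Rwx but no z with Rwz and Rzx.
(F4): ✓.
Valid on: (F2), (F4).

(F2), (F4)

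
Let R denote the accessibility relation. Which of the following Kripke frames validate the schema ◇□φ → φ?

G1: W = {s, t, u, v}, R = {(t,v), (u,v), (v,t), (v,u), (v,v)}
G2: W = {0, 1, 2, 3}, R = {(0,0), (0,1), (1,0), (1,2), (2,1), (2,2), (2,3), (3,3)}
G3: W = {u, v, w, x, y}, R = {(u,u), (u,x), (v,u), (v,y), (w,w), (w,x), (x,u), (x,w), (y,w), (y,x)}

G1

The schema corresponds to symmetry: ∀x ∀y (Rxy → Ryx).
G1: ✓.
G2: fails — R23 but not R32.
G3: fails — Ryx but not Rxy.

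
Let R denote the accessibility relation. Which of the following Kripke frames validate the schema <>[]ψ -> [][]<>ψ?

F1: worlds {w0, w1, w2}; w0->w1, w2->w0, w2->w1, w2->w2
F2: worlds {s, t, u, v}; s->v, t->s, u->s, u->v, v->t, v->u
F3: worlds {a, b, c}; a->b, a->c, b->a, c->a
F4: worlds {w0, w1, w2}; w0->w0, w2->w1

F4

Frame correspondent (Sahlqvist): forall x forall y forall z ((xRy & x R^2 z) -> exists w (yRw & zRw)) — i.e. a generalized confluence (Geach) condition.
F1: fails — w2Rw0, w2R²w1 but no w with w0Rw and w1Rw.
F2: fails — sRv, sR²t but no w with vRw and tRw.
F3: fails — aRb, aR²a but no w with bRw and aRw.
F4: holds.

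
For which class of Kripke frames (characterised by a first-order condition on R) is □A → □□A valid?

Suppose □A→□□A is valid. Take Rxy, Ryz and set V(A)={w : Rxw}. Then □A at x, so □□A at x, so □A at y, so A at z, i.e. Rxz.

transitivity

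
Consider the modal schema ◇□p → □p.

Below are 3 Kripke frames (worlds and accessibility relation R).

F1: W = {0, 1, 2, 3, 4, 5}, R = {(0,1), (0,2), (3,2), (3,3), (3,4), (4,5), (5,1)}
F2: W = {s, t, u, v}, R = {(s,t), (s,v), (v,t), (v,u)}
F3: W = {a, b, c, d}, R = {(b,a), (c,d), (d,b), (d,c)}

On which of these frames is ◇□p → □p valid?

This is the axiom for the Euclidean property; its first-order frame correspondent is ∀x ∀y ∀z (Rxy ∧ Rxz → Ryz).
F1: fails — R02 and R02 but not R22.
F2: fails — Rsv and Rsv but not Rvv.
F3: fails — Rba and Rba but not Raa.

none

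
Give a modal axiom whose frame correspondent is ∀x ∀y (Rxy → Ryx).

r → □◇r

This is symmetry; the standard corresponding axiom is B: r → □◇r.
Suppose r→□◇r is valid. Take Rxy and set V(r)={x}. Then r at x, so □◇r at x, so ◇r at y, so some z with Ryz has r; z=x, i.e. Ryx.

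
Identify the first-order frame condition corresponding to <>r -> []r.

Suppose ◇r→□r is valid. Take Rxy, Rxz and set V(r)={y}. Then ◇r at x, so □r at x, so r at z, i.e. z=y.
Conversely, on a frame with partial functionality the schema holds at every world under every valuation.
So the correspondent is partial functionality.

partial functionality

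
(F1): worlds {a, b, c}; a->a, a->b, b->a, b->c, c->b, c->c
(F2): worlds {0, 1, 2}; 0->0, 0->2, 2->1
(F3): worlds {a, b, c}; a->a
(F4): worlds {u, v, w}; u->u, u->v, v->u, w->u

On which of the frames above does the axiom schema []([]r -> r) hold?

The schema corresponds to shift-reflexivity: forall x forall y (Rxy -> Ryy).
(F1): fails — Rab but not Rbb.
(F2): fails — R21 but not R11.
(F3): ✓.
(F4): fails — Ruv but not Rvv.

(F3)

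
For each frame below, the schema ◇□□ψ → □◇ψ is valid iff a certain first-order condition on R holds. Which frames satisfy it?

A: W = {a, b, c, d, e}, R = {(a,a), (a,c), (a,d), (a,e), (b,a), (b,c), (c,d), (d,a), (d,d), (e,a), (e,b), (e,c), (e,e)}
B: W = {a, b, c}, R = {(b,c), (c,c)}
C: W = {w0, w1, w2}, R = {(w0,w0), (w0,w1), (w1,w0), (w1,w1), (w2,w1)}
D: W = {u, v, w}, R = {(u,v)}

This is the axiom for a generalized confluence (Geach) condition; its first-order frame correspondent is ∀x ∀y ∀z ((xRy ∧ xRz) → ∃w (yR²w ∧ zRw)).
A: holds.
B: holds.
C: holds.
D: fails — uRv, uRv but no t with vR²t and vRt.
Valid on: A, B, C.

A, B, C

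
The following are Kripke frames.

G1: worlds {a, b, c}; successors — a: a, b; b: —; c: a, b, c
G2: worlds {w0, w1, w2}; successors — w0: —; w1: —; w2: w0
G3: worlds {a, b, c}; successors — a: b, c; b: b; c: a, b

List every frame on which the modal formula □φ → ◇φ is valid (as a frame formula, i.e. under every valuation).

G3

The schema corresponds to seriality: ∀x ∃y Rxy.
G1: fails — world b has no successor.
G2: fails — world w0 has no successor.
G3: condition met.
Valid on: G3.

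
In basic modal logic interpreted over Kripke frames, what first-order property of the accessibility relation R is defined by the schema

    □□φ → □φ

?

density

Suppose □□φ→□φ is valid. Take Rxy and set V(φ)={w : xR²w}. Then □□φ at x, so □φ at x, so φ at y, i.e. ∃z(Rxz∧Rzy).
Conversely, any frame satisfying ∀x ∀y (Rxy → ∃z (Rxz ∧ Rzy)) validates the schema.
Frame condition: ∀x ∀y (Rxy → ∃z (Rxz ∧ Rzy)).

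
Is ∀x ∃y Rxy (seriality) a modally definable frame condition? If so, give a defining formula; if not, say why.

Yes, by □p → ◇p

This is a Sahlqvist condition; the D axiom □p → ◇p defines it.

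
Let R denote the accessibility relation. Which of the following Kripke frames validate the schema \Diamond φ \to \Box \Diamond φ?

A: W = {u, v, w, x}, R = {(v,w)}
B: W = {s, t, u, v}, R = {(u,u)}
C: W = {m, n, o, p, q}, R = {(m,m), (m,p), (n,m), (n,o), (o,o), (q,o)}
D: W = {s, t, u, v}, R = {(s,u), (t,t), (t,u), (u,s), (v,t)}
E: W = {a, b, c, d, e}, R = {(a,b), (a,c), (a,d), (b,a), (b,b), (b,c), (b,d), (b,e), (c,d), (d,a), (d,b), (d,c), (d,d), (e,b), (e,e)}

B

The schema corresponds to the Euclidean property: \forall x \forall y \forall z (Rxy \wedge Rxz \to Ryz).
A: fails — Rvw and Rvw but not Rww.
B: ✓.
C: fails — Rmp and Rmm but not Rpm.
D: fails — Rsu and Rsu but not Ruu.
E: fails — Rac and Rab but not Rcb.
Valid on: B.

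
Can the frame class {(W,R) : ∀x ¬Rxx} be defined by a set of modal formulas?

If a class were modally definable it would be closed under surjective bounded morphisms (Goldblatt–Thomason).
The 5-cycle (worlds s,t,u,v,w with s→t→u→v→w→s) is irreflexive, and the map sending every world to a single reflexive point • is a surjective bounded morphism (forth: every edge maps to (•,•); back: every world has a successor). So any modal formula valid on the 5-cycle is also valid on the reflexive point, which is not irreflexive.
Hence irreflexivity is not modally definable.

Not definable by any modal formula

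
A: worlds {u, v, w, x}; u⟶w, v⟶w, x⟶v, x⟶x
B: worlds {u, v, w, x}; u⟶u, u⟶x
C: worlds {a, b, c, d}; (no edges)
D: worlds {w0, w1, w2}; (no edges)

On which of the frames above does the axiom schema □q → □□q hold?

This is the axiom for transitivity; its first-order frame correspondent is ∀x ∀y ∀z (Rxy ∧ Ryz → Rxz).
A: fails — Rxv and Rvw but not Rxw.
B: condition met.
C: condition met.
D: condition met.
Valid on: B, C, D.

B, C, D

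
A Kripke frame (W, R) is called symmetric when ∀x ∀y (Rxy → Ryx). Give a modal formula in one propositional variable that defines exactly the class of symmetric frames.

This is symmetry; the standard corresponding axiom is B: ψ → □◇ψ.
Suppose ψ→□◇ψ is valid. Take Rxy and set V(ψ)={x}. Then ψ at x, so □◇ψ at x, so ◇ψ at y, so some z with Ryz has ψ; z=x, i.e. Ryx.

ψ → □◇ψ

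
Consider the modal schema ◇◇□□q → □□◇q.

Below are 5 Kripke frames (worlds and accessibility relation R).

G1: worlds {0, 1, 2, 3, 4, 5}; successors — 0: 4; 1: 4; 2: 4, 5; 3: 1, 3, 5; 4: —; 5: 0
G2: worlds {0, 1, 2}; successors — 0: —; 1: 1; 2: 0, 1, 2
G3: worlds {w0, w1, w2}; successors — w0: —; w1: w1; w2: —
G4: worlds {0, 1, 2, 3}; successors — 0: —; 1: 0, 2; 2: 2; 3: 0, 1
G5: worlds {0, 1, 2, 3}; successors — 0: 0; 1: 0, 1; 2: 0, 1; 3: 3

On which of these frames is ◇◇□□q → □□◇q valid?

G3, G5

This is the axiom for a generalized confluence (Geach) condition; its first-order frame correspondent is ∀x ∀y ∀z ((xR²y ∧ xR²z) → ∃w (yR²w ∧ zRw)).
G1: fails — 2R²0, 2R²0 but no w with 0R²w and 0Rw.
G2: fails — 2R²0, 2R²0 but no w with 0R²w and 0Rw.
G3: ✓.
G4: fails — 3R²0, 3R²0 but no w with 0R²w and 0Rw.
G5: ✓.
Valid on: G3, G5.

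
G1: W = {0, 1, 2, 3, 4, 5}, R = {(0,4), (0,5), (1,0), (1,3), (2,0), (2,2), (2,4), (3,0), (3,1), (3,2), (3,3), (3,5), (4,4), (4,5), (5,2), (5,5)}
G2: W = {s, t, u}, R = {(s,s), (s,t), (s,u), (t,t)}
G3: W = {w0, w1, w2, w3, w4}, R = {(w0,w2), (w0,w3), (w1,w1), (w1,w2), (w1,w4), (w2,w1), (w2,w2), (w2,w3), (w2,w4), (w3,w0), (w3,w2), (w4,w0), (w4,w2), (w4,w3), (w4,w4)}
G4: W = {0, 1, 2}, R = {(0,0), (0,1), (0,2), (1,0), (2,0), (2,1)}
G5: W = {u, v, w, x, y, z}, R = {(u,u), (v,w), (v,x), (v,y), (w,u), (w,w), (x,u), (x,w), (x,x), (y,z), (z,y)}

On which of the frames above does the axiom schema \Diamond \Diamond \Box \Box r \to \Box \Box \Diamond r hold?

The schema corresponds to a generalized confluence (Geach) condition: \forall x \forall y \forall z ((x R^2 y \wedge x R^2 z) \to \exists w (y R^2 w \wedge zRw)).
G1: fails — 1R²0, 1R²1 but no w with 0R²w and 1Rw.
G2: fails — sR²s, sR²u but no w with sR²w and uRw.
G3: satisfies the condition.
G4: satisfies the condition.
G5: fails — vR²u, vR²z but no t with uR²t and zRt.
Valid on: G3, G4.

G3, G4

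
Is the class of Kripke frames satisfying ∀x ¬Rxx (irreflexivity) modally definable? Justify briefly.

Not definable by any modal formula

Modal frame validity is preserved under surjective bounded morphisms.
The 2-cycle (worlds s,t with s→t→s) is irreflexive, and the map sending every world to a single reflexive point • is a surjective bounded morphism (forth: every edge maps to (•,•); back: every world has a successor). So any modal formula valid on the 2-cycle is also valid on the reflexive point, which is not irreflexive.
Hence irreflexivity is not modally definable.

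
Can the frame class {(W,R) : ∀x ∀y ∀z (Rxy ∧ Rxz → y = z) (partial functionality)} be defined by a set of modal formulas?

The condition is partial functionality. A defining modal formula is ◇r → □r.
Suppose ◇r→□r is valid. Take Rxy, Rxz and set V(r)={y}. Then ◇r at x, so □r at x, so r at z, i.e. z=y.

Definable; ◇r → □r defines it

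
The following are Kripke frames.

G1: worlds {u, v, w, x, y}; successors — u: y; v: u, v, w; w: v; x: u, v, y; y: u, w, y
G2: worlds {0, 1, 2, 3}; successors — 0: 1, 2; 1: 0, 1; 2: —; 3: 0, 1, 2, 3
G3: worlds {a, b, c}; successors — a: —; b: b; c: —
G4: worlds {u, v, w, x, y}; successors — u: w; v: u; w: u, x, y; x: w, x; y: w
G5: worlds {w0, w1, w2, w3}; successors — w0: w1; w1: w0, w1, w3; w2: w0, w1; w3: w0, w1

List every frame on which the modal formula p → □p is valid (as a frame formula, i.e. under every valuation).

Frame correspondent (Sahlqvist): ∀x ∀z (xRz → ∃w (x = w ∧ z = w)) — i.e. a generalized confluence (Geach) condition.
G1: fails — uRy but u ≠ y.
G2: fails — 0R1 but 0 ≠ 1.
G3: satisfies the condition.
G4: fails — uRw but u ≠ w.
G5: fails — w0Rw1 but w0 ≠ w1.

G3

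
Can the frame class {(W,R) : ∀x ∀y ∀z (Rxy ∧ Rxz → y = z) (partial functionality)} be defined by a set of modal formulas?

The condition is partial functionality. A defining modal formula is ◇p → □p.

Definable; ◇p → □p defines it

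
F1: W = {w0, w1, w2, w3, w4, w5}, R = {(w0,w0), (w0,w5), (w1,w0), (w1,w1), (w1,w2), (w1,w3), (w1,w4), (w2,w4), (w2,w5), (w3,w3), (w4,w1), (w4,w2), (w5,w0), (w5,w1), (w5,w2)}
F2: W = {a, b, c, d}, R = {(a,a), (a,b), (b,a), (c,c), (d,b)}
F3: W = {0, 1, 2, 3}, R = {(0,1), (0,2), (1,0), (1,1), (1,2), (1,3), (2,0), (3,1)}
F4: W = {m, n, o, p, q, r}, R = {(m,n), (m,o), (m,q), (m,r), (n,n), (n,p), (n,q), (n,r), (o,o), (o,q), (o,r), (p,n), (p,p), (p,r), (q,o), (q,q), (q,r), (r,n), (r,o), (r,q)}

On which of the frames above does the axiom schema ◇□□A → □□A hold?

This is the axiom for a generalized confluence (Geach) condition; its first-order frame correspondent is ∀x ∀y ∀z ((xRy ∧ xR²z) → ∃w (yR²w ∧ z = w)).
F1: fails — w1Rw0, w1R²w3 but no w with w0R²w and w3=w.
F2: condition met.
F3: fails — 0R2, 0R²0 but no w with 2R²w and 0=w.
F4: fails — mRo, mR²p but no w with oR²w and p=w.

F2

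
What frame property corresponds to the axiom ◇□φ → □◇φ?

convergence

Suppose ◇□φ→□◇φ is valid. Take Rxy, Rxz and set V(φ)={w : Ryw}. Then □φ at y so ◇□φ at x, so □◇φ at x, so ◇φ at z, giving w with Rzw and Ryw.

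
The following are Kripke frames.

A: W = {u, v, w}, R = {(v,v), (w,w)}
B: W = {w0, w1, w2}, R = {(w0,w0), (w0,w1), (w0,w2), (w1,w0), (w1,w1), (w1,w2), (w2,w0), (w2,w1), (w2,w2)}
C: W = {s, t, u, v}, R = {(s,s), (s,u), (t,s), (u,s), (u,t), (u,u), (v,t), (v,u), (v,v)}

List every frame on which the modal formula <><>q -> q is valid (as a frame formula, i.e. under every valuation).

A

Frame correspondent (Sahlqvist): forall x forall y (x R^2 y -> exists w (y = w & x = w)) — i.e. a generalized confluence (Geach) condition.
A: ✓.
B: fails — w0R²w1 but w1 ≠ w0.
C: fails — sR²t but t ≠ s.
Valid on: A.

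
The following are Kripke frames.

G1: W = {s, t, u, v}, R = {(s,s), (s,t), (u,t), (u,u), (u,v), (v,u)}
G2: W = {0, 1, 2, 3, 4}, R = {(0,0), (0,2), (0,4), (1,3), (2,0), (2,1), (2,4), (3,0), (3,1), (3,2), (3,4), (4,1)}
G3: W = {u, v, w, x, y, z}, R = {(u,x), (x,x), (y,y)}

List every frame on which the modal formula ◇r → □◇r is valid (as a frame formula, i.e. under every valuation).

This is the axiom for the Euclidean property; its first-order frame correspondent is ∀x ∀y ∀z (Rxy ∧ Rxz → Ryz).
G1: fails — Rst and Rss but not Rts.
G2: fails — R02 and R02 but not R22.
G3: holds.

G3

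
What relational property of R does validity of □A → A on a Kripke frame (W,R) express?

reflexivity

Suppose □A→A is valid. At any x set V(A)={w : Rxw}. Then □A holds at x, so A holds at x, i.e. Rxx.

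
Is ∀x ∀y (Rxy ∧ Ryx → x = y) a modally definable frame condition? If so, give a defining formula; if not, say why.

If a class were modally definable it would be closed under surjective bounded morphisms (Goldblatt–Thomason).
The 6-cycle (worlds a,b,c,d,e,f with a→b→c→d→e→f→a) is antisymmetric. Sending even-indexed worlds to • and odd-indexed worlds to ∘ is a surjective bounded morphism onto the two-world frame with •↔∘, which is not antisymmetric.
So no modal formula (or set of formulas) defines exactly the antisymmetric frames.

Not modally definable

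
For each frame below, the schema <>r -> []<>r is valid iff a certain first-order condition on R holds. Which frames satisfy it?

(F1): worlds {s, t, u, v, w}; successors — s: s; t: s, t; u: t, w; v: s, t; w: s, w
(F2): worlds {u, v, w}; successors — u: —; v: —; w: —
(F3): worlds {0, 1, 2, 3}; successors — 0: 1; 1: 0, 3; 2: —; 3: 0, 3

(F2)

This is the axiom for the Euclidean property; its first-order frame correspondent is forall x forall y forall z (Rxy & Rxz -> Ryz).
(F1): fails — Rts and Rtt but not Rst.
(F2): satisfies the condition.
(F3): fails — R01 and R01 but not R11.
Valid on: (F2).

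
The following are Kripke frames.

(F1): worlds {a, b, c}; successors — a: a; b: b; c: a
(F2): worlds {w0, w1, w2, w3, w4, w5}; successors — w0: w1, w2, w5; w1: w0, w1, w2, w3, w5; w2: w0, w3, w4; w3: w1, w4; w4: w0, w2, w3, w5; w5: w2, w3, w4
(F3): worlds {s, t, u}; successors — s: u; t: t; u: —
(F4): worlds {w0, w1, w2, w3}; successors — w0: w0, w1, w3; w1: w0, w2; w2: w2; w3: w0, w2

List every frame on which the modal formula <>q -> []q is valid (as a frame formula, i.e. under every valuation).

The schema corresponds to partial functionality: forall x forall y forall z (Rxy & Rxz -> y = z).
(F1): condition met.
(F2): fails — w0 sees both w1 and w2.
(F3): condition met.
(F4): fails — w0 sees both w0 and w1.
Valid on: (F1), (F3).

(F1), (F3)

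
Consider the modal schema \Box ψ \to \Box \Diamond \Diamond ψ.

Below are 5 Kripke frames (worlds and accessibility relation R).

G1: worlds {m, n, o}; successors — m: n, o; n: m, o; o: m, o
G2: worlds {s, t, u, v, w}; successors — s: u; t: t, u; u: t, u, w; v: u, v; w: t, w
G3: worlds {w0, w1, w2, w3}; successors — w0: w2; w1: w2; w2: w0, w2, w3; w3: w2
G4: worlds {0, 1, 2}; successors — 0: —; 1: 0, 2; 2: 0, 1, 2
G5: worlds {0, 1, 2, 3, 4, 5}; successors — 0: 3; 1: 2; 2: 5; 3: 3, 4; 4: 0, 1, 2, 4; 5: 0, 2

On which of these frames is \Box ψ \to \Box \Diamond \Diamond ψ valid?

Frame correspondent (Sahlqvist): \forall x \forall z (xRz \to \exists w (xRw \wedge z R^2 w)) — i.e. a generalized confluence (Geach) condition.
G1: satisfies the condition.
G2: satisfies the condition.
G3: satisfies the condition.
G4: fails — 1R0 but no w with 1Rw and 0R²w.
G5: fails — 4R1 but no w with 4Rw and 1R²w.

G1, G2, G3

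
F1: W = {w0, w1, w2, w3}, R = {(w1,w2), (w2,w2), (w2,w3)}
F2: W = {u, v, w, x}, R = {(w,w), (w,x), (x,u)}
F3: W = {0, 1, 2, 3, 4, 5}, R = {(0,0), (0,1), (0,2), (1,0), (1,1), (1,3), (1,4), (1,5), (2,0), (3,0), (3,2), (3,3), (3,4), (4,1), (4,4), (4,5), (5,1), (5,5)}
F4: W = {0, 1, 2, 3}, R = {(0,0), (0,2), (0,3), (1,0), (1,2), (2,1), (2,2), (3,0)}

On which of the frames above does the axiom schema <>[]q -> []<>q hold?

none

This is the axiom for convergence; its first-order frame correspondent is forall x forall y forall z (Rxy & Rxz -> exists w (Ryw & Rzw)).
F1: fails — Rw2w2 and Rw2w3 but w2 and w3 have no common successor.
F2: fails — Rww and Rwx but w and x have no common successor.
F3: fails — R13 and R15 but 3 and 5 have no common successor.
F4: fails — R02 and R03 but 2 and 3 have no common successor.
Valid on no frame.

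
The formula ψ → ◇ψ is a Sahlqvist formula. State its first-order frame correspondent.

Reflexivity

Replacing ψ by ¬ψ and contraposing gives the equivalent schema □ψ → ψ.
Suppose □ψ→ψ is valid. At any x set V(ψ)={w : Rxw}. Then □ψ holds at x, so ψ holds at x, i.e. Rxx.
Conversely, on a frame with reflexivity the schema holds at every world under every valuation.
So the correspondent is reflexivity.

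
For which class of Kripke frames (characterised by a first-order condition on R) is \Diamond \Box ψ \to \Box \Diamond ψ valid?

Suppose ◇□ψ→□◇ψ is valid. Take Rxy, Rxz and set V(ψ)={w : Ryw}. Then □ψ at y so ◇□ψ at x, so □◇ψ at x, so ◇ψ at z, giving w with Rzw and Ryw.

Convergence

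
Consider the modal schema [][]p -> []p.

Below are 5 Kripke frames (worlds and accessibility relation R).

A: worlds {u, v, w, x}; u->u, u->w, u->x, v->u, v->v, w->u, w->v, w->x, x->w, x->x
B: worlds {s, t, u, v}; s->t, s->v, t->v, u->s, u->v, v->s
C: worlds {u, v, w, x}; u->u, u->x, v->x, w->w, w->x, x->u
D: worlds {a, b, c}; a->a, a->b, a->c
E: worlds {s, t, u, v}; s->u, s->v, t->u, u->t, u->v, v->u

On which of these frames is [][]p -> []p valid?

A, D

Frame correspondent (Sahlqvist): forall x forall y (Rxy -> exists z (Rxz & Rzy)) — i.e. density.
A: ✓.
B: fails — Rtv but no z with Rtz and Rzv.
C: fails — Rvx but no z with Rvz and Rzx.
D: ✓.
E: fails — Ruv but no z with Ruz and Rzv.
Valid on: A, D.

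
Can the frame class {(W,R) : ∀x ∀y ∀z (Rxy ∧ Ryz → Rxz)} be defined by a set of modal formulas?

The condition is transitivity. A defining modal formula is □p → □□p.
Suppose □p→□□p is valid. Take Rxy, Ryz and set V(p)={w : Rxw}. Then □p at x, so □□p at x, so □p at y, so p at z, i.e. Rxz.

Yes — defined by □p → □□p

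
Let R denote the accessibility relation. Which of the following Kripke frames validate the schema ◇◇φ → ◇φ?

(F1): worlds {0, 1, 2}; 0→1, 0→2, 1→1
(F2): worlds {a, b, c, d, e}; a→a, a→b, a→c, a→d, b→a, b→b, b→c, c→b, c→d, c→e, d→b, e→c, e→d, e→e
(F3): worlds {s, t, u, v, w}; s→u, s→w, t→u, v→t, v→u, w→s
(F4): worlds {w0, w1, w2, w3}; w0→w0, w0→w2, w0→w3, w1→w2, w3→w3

(F1), (F4)

The schema corresponds to transitivity: ∀x ∀y ∀z (Rxy ∧ Ryz → Rxz).
(F1): holds.
(F2): fails — Rbc and Rcd but not Rbd.
(F3): fails — Rsw and Rws but not Rss.
(F4): holds.
Valid on: (F1), (F4).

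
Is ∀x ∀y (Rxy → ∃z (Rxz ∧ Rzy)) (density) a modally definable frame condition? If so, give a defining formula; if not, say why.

The condition is density. A defining modal formula is □□p → □p.
Suppose □□p→□p is valid. Take Rxy and set V(p)={w : xR²w}. Then □□p at x, so □p at x, so p at y, i.e. ∃z(Rxz∧Rzy).

Yes — defined by □□p → □p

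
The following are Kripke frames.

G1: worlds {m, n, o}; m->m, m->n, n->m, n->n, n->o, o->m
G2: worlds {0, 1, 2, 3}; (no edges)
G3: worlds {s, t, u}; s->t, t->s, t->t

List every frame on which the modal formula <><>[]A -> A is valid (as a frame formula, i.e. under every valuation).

G2

Frame correspondent (Sahlqvist): forall x forall y (x R^2 y -> exists w (yRw & x = w)) — i.e. a generalized confluence (Geach) condition.
G1: fails — nR²o but no w with oRw and n=w.
G2: holds.
G3: fails — sR²s but no w with sRw and s=w.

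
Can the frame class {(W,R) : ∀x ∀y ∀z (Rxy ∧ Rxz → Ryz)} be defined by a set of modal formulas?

Yes, by ◇p → □◇p

The condition is the Euclidean property. A defining modal formula is ◇p → □◇p.
Suppose ◇p→□◇p is valid. Take Rxy, Rxz and set V(p)={y}. Then ◇p at x, so □◇p at x, so ◇p at z, so some w with Rzw has p; w=y, i.e. Rzy. By symmetry of the argument, Ryz.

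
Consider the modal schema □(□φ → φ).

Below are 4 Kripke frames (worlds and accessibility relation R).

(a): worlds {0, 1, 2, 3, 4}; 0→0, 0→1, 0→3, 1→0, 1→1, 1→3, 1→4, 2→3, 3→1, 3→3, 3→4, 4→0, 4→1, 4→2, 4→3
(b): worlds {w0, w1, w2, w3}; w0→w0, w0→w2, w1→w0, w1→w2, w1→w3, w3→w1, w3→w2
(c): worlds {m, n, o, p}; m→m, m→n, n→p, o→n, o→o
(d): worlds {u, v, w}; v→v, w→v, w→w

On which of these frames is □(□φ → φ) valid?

The schema corresponds to shift-reflexivity: ∀x ∀y (Rxy → Ryy).
(a): fails — R34 but not R44.
(b): fails — Rw1w2 but not Rw2w2.
(c): fails — Ron but not Rnn.
(d): satisfies the condition.

(d)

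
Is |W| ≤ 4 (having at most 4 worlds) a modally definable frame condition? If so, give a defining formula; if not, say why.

Not modally definable

Any modally definable frame class is closed under disjoint unions.
Any modal formula valid on each of 5 disjoint one-world frames is valid on their disjoint union (validity is preserved under disjoint unions). Each one-world frame has |W|=1≤4, but the union has |W|=5.
So no modal formula (or set of formulas) defines exactly the |W|≤4 frames.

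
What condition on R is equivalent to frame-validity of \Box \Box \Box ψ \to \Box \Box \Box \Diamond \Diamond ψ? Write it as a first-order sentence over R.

This is a Sahlqvist (Geach-type) schema ◇^0□^3ψ → □^3◇^2ψ.
First-order correspondent: \forall x \forall z (x R^3 z \to \exists w (x R^3 w \wedge z R^2 w)).

\forall x \forall z (x R^3 z \to \exists w (x R^3 w \wedge z R^2 w))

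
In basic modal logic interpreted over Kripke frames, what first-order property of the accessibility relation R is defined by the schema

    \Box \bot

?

□⊥ is valid iff no world has any successor (otherwise □⊥ fails at any world with one).
The converse is a direct semantic check.
Frame condition: \forall x \forall y \neg Rxy.

emptiness of R: \forall x \forall y \neg Rxy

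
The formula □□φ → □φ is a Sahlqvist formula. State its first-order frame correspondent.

Suppose □□φ→□φ is valid. Take Rxy and set V(φ)={w : xR²w}. Then □□φ at x, so □φ at x, so φ at y, i.e. ∃z(Rxz∧Rzy).

density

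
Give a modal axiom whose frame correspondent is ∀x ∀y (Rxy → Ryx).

ψ → □◇ψ

The condition is symmetry. The B schema ψ → □◇ψ defines it.
Suppose ψ→□◇ψ is valid. Take Rxy and set V(ψ)={x}. Then ψ at x, so □◇ψ at x, so ◇ψ at y, so some z with Ryz has ψ; z=x, i.e. Ryx.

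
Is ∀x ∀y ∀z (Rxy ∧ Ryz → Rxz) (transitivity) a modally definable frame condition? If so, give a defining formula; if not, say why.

The condition is transitivity. A defining modal formula is □p → □□p.
Suppose □p→□□p is valid. Take Rxy, Ryz and set V(p)={w : Rxw}. Then □p at x, so □□p at x, so □p at y, so p at z, i.e. Rxz.

Yes — defined by □p → □□p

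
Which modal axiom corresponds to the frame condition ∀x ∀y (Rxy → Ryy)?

The condition is shift-reflexivity. The T□ schema □(□q → q) defines it.
Suppose □(□q→q) is valid. Take Rxy and set V(q)={w : Ryw}. Then at y, □q holds; since □(□q→q) at x, □q→q at y, so q at y, i.e. Ryy.

□(□q → q)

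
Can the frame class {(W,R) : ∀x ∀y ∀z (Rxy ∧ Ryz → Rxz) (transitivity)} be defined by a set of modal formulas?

Definable; □p → □□p defines it

This is a Sahlqvist condition; the 4 axiom □p → □□p defines it.
Suppose □p→□□p is valid. Take Rxy, Ryz and set V(p)={w : Rxw}. Then □p at x, so □□p at x, so □p at y, so p at z, i.e. Rxz.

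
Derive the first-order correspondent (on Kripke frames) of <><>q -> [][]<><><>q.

forall x forall y forall z ((x R^2 y & x R^2 z) -> exists w (y = w & z R^3 w))

This is a Sahlqvist (Geach-type) schema ◇^2□^0q → □^2◇^3q.
First-order correspondent: forall x forall y forall z ((x R^2 y & x R^2 z) -> exists w (y = w & z R^3 w)).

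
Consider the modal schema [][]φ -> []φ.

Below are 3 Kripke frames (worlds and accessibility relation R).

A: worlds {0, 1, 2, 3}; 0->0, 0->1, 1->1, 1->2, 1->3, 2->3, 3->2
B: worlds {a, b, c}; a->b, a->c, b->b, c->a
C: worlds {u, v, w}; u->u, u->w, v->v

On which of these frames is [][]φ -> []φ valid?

This is the axiom for density; its first-order frame correspondent is forall x forall y (Rxy -> exists z (Rxz & Rzy)).
A: fails — R32 but no z with R3z and Rz2.
B: fails — Rac but no z with Raz and Rzc.
C: condition met.

C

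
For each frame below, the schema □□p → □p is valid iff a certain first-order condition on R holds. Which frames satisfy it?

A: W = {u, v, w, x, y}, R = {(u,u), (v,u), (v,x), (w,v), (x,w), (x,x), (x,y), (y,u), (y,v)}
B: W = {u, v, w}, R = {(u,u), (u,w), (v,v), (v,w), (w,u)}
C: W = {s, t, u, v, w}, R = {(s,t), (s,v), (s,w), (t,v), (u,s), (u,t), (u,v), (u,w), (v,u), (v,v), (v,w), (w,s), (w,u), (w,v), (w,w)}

The schema corresponds to density: ∀x ∀y (Rxy → ∃z (Rxz ∧ Rzy)).
A: fails — Ryv but no z with Ryz and Rzv.
B: condition met.
C: fails — Rst but no z with Rsz and Rzt.

B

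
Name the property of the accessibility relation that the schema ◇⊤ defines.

This schema is equivalent to the D axiom □p → ◇p.
Its frame correspondent is seriality — ∀x ∃y Rxy.

seriality: ∀x ∃y Rxy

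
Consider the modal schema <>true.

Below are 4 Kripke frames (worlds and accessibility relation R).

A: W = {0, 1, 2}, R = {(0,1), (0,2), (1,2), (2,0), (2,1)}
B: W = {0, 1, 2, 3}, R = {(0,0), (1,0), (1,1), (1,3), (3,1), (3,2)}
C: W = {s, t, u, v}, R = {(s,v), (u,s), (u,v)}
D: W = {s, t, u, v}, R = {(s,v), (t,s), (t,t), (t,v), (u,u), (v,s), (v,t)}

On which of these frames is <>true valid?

The schema corresponds to seriality: forall x exists y Rxy.
A: holds.
B: fails — world 2 has no successor.
C: fails — world t has no successor.
D: holds.
Valid on: A, D.

A, D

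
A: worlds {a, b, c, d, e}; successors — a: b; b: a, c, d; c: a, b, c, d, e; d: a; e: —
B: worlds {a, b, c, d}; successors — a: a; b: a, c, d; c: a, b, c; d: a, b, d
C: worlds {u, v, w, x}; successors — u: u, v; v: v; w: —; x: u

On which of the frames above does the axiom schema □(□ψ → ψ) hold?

C

Frame correspondent (Sahlqvist): ∀x ∀y (Rxy → Ryy) — i.e. shift-reflexivity.
A: fails — Rcd but not Rdd.
B: fails — Rcb but not Rbb.
C: satisfies the condition.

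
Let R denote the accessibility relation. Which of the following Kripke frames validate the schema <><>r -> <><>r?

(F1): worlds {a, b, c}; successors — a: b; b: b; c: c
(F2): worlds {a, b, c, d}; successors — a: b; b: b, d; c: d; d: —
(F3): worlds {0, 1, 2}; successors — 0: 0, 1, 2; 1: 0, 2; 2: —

This is the axiom for a generalized confluence (Geach) condition; its first-order frame correspondent is forall x forall y (x R^2 y -> exists w (y = w & x R^2 w)).
(F1): condition met.
(F2): condition met.
(F3): condition met.

(F1), (F2), (F3)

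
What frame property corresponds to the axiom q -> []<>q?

Suppose q→□◇q is valid. Take Rxy and set V(q)={x}. Then q at x, so □◇q at x, so ◇q at y, so some z with Ryz has q; z=x, i.e. Ryx.

Symmetry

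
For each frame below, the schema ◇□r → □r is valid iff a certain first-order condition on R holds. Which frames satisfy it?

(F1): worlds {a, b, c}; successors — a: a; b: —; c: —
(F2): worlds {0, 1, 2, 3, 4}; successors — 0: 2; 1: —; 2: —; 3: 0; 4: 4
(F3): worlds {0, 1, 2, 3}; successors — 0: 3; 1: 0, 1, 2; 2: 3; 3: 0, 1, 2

The schema corresponds to the Euclidean property: ∀x ∀y ∀z (Rxy ∧ Rxz → Ryz).
(F1): ✓.
(F2): fails — R02 and R02 but not R22.
(F3): fails — R03 and R03 but not R33.

(F1)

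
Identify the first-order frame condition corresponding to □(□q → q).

shift-reflexivity

Suppose □(□q→q) is valid. Take Rxy and set V(q)={w : Ryw}. Then at y, □q holds; since □(□q→q) at x, □q→q at y, so q at y, i.e. Ryy.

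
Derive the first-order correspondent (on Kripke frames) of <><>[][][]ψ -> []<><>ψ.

This is a Sahlqvist (Geach-type) schema ◇^2□^3ψ → □^1◇^2ψ.
Minimal-valuation argument: fix x; take any y with xR^2y and any z with xR^1z. Set V(ψ) to the set of worlds R-reachable from y in exactly 3 steps. Then □^3ψ holds at y, so the antecedent holds at x; validity forces ◇^2ψ at z, giving a w with zR^2w and yR^3w.
First-order correspondent: forall x forall y forall z ((x R^2 y & xRz) -> exists w (y R^3 w & z R^2 w)).

forall x forall y forall z ((x R^2 y & xRz) -> exists w (y R^3 w & z R^2 w))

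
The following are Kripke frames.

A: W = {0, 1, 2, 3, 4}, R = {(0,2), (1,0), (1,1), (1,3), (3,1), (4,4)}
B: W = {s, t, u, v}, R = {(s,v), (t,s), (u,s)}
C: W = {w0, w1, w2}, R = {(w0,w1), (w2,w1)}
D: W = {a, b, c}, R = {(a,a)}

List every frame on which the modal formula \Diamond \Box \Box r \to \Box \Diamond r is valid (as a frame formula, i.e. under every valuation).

Frame correspondent (Sahlqvist): \forall x \forall y \forall z ((xRy \wedge xRz) \to \exists w (y R^2 w \wedge zRw)) — i.e. a generalized confluence (Geach) condition.
A: fails — 0R2, 0R2 but no w with 2R²w and 2Rw.
B: fails — sRv, sRv but no w with vR²w and vRw.
C: fails — w0Rw1, w0Rw1 but no w with w1R²w and w1Rw.
D: condition met.
Valid on: D.

D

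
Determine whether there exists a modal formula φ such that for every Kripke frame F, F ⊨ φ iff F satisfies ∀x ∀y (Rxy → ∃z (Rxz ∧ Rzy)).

Yes — defined by □□p → □p

The condition is density. A defining modal formula is □□p → □p.
Suppose □□p→□p is valid. Take Rxy and set V(p)={w : xR²w}. Then □□p at x, so □p at x, so p at y, i.e. ∃z(Rxz∧Rzy).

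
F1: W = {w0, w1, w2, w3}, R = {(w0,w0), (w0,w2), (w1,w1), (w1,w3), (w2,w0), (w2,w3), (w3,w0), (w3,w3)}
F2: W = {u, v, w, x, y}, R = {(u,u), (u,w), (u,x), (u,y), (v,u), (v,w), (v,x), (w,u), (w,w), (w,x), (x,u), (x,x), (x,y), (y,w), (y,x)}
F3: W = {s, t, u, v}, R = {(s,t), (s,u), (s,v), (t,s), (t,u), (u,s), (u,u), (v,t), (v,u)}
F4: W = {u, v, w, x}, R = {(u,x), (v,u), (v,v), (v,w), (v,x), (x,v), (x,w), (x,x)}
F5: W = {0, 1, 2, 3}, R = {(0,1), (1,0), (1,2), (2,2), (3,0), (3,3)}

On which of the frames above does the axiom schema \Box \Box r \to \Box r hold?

F1, F2, F4

This is the axiom for density; its first-order frame correspondent is \forall x \forall y (Rxy \to \exists z (Rxz \wedge Rzy)).
F1: ✓.
F2: ✓.
F3: fails — Rvt but no z with Rvz and Rzt.
F4: ✓.
F5: fails — R10 but no z with R1z and Rz0.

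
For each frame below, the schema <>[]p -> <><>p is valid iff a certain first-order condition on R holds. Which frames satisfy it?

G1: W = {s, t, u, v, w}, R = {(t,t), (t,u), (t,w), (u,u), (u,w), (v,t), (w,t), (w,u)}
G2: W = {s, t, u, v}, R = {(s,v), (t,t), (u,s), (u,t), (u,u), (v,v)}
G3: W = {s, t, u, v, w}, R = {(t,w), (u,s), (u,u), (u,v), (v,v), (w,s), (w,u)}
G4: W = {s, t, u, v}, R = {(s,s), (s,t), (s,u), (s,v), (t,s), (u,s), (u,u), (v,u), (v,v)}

G1, G2, G4

Frame correspondent (Sahlqvist): forall x forall y (xRy -> exists w (yRw & x R^2 w)) — i.e. a generalized confluence (Geach) condition.
G1: condition met.
G2: condition met.
G3: fails — uRs but no w* with sRw* and uR²w*.
G4: condition met.
Valid on: G1, G2, G4.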